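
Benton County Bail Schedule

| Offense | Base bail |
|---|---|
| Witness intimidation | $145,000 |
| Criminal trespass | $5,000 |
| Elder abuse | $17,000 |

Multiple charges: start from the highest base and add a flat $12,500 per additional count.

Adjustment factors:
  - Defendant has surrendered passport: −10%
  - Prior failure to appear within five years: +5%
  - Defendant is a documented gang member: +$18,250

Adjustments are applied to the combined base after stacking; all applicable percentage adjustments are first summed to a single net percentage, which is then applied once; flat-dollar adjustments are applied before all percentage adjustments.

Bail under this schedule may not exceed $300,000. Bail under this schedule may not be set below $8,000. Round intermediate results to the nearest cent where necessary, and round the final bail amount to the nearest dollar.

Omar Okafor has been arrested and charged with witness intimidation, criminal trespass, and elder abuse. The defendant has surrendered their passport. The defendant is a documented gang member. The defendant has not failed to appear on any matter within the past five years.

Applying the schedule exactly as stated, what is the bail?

$169,425

Base amounts from the schedule: witness intimidation $145,000; criminal trespass $5,000; elder abuse $17,000.
Stacking rule: highest base plus $12,500 per additional charge. Highest is witness intimidation at $145,000; 2 additional charges → +$25,000. Combined base = $170,000.
Defendant is a documented gang member (+$18,250 flat): $170,000 + $18,250 = $188,250.
Defendant has surrendered passport (−10%): $188,250 × 0.9 = $169,425.
$169,425 is within the $300,000 maximum.
$169,425 is at or above the $8,000 minimum.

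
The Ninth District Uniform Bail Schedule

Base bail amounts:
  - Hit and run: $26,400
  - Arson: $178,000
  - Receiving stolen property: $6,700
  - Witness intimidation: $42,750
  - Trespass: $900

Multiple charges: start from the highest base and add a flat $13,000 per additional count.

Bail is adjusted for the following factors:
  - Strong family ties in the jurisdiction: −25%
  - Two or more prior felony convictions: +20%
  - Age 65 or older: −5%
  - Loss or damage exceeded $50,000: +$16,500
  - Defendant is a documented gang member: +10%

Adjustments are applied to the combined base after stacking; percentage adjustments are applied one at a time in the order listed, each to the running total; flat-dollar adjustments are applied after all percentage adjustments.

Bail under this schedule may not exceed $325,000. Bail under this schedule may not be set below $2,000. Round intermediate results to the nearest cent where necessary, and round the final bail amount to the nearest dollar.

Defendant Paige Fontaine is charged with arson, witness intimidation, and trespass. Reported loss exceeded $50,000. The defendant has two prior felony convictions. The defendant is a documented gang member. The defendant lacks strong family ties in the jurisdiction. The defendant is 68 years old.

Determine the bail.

$272,316

Base amounts from the schedule: arson $178,000; witness intimidation $42,750; trespass $900.
Stacking rule: highest base plus $13,000 per additional charge. Highest is arson at $178,000; 2 additional charges → +$26,000. Combined base = $204,000.
Two or more prior felony convictions (+20%): $204,000 × 1.2 = $244,800.
Age 65 or older (−5%): $244,800 × 0.95 = $232,560.
Defendant is a documented gang member (+10%): $232,560 × 1.1 = $255,816.
Loss or damage exceeded $50,000 (+$16,500 flat): $255,816 + $16,500 = $272,316.
$272,316 is within the $325,000 maximum.
$272,316 is at or above the $2,000 minimum.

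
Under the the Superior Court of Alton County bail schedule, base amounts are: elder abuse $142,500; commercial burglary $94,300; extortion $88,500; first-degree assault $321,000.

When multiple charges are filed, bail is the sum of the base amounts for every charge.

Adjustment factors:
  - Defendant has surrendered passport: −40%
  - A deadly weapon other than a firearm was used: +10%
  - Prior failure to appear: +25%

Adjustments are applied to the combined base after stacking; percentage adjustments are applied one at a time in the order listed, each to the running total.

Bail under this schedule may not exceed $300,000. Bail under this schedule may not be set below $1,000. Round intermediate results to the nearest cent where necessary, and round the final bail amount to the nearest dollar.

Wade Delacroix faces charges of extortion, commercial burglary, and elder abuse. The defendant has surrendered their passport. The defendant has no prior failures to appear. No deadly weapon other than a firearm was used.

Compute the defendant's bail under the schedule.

$195,180

Base amounts from the schedule: extortion $88,500; commercial burglary $94,300; elder abuse $142,500.
Stacking rule: sum of all bases. $88,500 + $94,300 + $142,500 = $325,300.
Defendant has surrendered passport (−40%): $325,300 × 0.6 = $195,180.
$195,180 is within the $300,000 maximum.
$195,180 is at or above the $1,000 minimum.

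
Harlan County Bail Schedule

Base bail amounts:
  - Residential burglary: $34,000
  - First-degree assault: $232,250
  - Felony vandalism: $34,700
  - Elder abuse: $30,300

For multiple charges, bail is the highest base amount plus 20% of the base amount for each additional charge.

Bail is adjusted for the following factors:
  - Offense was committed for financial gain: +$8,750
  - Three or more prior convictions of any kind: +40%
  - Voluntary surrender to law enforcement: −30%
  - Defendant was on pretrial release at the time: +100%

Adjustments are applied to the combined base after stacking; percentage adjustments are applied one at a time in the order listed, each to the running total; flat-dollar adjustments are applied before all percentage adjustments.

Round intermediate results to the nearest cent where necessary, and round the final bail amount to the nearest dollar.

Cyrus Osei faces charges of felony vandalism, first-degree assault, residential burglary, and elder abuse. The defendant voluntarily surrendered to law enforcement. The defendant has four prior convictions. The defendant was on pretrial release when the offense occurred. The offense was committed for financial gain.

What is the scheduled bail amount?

Base amounts from the schedule: felony vandalism $34,700; first-degree assault $232,250; residential burglary $34,000; elder abuse $30,300.
Stacking rule: highest base plus 20% of each additional charge. Highest is first-degree assault at $232,250. Additional: $34,700 × 20% = $6,940; $34,000 × 20% = $6,800; $30,300 × 20% = $6,060. Combined base = $232,250 + $19,800 = $252,050.
Offense was committed for financial gain (+$8,750 flat): $252,050 + $8,750 = $260,800.
Three or more prior convictions of any kind (+40%): $260,800 × 1.4 = $365,120.
Voluntary surrender to law enforcement (−30%): $365,120 × 0.7 = $255,584.
Defendant was on pretrial release at the time (+100%): $255,584 × 2 = $511,168.

$511,168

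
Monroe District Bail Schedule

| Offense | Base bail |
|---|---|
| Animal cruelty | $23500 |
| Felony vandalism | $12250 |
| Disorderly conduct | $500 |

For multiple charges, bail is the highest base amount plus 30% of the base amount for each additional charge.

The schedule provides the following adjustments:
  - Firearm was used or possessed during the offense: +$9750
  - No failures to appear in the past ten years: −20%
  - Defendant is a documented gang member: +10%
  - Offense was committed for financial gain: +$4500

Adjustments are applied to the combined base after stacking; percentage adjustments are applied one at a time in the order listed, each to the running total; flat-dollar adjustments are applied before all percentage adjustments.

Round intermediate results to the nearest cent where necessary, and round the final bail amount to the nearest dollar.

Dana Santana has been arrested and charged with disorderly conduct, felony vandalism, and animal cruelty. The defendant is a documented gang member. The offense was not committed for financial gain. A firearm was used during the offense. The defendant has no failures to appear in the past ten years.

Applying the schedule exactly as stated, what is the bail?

$32626

Base amounts from the schedule: disorderly conduct $500; felony vandalism $12250; animal cruelty $23500.
Stacking rule: highest base plus 30% of each additional charge. Highest is animal cruelty at $23500. Additional: $500 × 30% = $150; $12250 × 30% = $3675. Combined base = $23500 + $3825 = $27325.
Firearm was used or possessed during the offense (+$9750 flat): $27325 + $9750 = $37075.
No failures to appear in the past ten years (−20%): $37075 × 0.8 = $29660.
Defendant is a documented gang member (+10%): $29660 × 1.1 = $32626.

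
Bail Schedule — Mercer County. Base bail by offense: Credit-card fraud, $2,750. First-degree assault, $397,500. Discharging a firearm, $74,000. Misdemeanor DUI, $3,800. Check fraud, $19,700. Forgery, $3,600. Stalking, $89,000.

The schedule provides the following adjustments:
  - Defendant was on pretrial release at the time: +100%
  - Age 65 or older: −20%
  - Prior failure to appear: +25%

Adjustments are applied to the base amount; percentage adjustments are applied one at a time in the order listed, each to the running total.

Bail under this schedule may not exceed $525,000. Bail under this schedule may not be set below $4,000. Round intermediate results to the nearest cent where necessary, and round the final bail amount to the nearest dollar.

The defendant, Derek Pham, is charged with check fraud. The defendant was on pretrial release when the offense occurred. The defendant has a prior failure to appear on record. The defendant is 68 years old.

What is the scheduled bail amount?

$39,400

Base amounts from the schedule: check fraud $19,700.
Single charge. Combined base = $19,700.
Defendant was on pretrial release at the time (+100%): $19,700 × 2 = $39,400.
Age 65 or older (−20%): $39,400 × 0.8 = $31,520.
Prior failure to appear (+25%): $31,520 × 1.25 = $39,400.
$39,400 is within the $525,000 maximum.
$39,400 is at or above the $4,000 minimum.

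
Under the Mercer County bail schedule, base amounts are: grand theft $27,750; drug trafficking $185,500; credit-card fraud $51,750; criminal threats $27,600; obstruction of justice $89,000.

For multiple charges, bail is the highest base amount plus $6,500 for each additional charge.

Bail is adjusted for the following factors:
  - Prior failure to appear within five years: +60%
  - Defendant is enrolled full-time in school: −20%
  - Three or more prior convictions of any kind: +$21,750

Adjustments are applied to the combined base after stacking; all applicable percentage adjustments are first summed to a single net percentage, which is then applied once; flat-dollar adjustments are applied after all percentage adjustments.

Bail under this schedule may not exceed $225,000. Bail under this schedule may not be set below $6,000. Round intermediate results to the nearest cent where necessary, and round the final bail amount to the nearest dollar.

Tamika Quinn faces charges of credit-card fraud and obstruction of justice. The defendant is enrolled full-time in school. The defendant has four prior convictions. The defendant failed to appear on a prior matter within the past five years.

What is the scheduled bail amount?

Base amounts from the schedule: credit-card fraud $51,750; obstruction of justice $89,000.
Stacking rule: highest base plus $6,500 per additional charge. Highest is obstruction of justice at $89,000; 1 additional charge → +$6,500. Combined base = $95,500.
Net percentage adjustment: +60% −20% = +40%. $95,500 × 1.4 = $133,700.
Three or more prior convictions of any kind (+$21,750 flat): $133,700 + $21,750 = $155,450.
$155,450 is within the $225,000 maximum.
$155,450 is at or above the $6,000 minimum.

$155,450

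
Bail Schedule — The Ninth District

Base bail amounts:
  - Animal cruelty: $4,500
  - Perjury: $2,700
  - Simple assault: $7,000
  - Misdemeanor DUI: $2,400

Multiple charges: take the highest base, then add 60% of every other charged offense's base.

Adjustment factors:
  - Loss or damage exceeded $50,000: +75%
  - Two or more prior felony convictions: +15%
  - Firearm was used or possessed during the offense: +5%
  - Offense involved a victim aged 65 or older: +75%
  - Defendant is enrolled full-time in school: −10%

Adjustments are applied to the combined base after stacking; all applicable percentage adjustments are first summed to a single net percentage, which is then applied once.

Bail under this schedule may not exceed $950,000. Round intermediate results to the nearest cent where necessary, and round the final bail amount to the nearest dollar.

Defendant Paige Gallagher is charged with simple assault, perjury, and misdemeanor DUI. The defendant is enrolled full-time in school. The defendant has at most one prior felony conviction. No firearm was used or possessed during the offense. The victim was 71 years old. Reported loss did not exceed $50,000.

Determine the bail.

Base amounts from the schedule: simple assault $7,000; perjury $2,700; misdemeanor DUI $2,400.
Stacking rule: highest base plus 60% of each additional charge. Highest is simple assault at $7,000. Additional: $2,700 × 60% = $1,620; $2,400 × 60% = $1,440. Combined base = $7,000 + $3,060 = $10,060.
Net percentage adjustment: +75% −10% = +65%. $10,060 × 1.65 = $16,599.
$16,599 is within the $950,000 maximum.

$16,599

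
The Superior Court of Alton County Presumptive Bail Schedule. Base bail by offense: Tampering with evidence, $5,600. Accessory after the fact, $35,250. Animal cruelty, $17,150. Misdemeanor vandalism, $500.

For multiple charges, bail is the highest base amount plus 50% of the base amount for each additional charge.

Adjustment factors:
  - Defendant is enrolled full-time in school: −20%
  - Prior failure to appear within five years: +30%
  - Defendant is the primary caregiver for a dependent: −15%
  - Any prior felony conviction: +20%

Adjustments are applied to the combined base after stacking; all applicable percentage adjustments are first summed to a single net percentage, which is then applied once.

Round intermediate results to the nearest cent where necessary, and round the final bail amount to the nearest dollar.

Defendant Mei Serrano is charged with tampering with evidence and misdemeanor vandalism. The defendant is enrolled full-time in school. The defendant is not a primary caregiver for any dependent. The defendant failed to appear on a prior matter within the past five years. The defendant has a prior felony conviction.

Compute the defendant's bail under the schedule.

$7,605

Base amounts from the schedule: tampering with evidence $5,600; misdemeanor vandalism $500.
Stacking rule: highest base plus 50% of each additional charge. Highest is tampering with evidence at $5,600. Additional: $500 × 50% = $250. Combined base = $5,600 + $250 = $5,850.
Net percentage adjustment: −20% +30% +20% = +30%. $5,850 × 1.3 = $7,605.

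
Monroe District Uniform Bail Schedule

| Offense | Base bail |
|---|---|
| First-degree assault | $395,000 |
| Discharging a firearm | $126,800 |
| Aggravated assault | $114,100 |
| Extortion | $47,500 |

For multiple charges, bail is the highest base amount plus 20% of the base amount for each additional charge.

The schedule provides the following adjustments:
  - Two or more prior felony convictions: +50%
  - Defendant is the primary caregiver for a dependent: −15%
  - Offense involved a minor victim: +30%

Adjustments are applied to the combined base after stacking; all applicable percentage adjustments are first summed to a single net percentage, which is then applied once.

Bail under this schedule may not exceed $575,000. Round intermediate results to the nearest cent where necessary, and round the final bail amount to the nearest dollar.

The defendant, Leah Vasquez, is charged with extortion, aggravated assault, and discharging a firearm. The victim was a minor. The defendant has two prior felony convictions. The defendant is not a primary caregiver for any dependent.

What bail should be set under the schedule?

Base amounts from the schedule: extortion $47,500; aggravated assault $114,100; discharging a firearm $126,800.
Stacking rule: highest base plus 20% of each additional charge. Highest is discharging a firearm at $126,800. Additional: $47,500 × 20% = $9,500; $114,100 × 20% = $22,820. Combined base = $126,800 + $32,320 = $159,120.
Net percentage adjustment: +50% +30% = +80%. $159,120 × 1.8 = $286,416.
$286,416 is within the $575,000 maximum.

$286,416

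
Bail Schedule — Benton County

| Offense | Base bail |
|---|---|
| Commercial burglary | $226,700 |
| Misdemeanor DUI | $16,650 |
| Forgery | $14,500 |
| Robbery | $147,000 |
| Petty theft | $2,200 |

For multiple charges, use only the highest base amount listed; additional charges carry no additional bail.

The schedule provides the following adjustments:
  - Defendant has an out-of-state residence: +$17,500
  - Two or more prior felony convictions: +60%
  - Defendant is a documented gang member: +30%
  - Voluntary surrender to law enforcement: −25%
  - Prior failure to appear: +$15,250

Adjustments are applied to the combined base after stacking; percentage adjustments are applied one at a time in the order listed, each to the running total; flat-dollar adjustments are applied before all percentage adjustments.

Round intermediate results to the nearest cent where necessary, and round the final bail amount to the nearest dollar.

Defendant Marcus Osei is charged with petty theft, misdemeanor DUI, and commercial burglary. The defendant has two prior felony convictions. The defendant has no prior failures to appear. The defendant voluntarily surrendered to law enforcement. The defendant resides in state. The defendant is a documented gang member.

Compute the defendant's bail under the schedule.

Base amounts from the schedule: petty theft $2,200; misdemeanor DUI $16,650; commercial burglary $226,700.
Stacking rule: use the highest base only. Highest is commercial burglary at $226,700. Combined base = $226,700.
Two or more prior felony convictions (+60%): $226,700 × 1.6 = $362,720.
Defendant is a documented gang member (+30%): $362,720 × 1.3 = $471,536.
Voluntary surrender to law enforcement (−25%): $471,536 × 0.75 = $353,652.

$353,652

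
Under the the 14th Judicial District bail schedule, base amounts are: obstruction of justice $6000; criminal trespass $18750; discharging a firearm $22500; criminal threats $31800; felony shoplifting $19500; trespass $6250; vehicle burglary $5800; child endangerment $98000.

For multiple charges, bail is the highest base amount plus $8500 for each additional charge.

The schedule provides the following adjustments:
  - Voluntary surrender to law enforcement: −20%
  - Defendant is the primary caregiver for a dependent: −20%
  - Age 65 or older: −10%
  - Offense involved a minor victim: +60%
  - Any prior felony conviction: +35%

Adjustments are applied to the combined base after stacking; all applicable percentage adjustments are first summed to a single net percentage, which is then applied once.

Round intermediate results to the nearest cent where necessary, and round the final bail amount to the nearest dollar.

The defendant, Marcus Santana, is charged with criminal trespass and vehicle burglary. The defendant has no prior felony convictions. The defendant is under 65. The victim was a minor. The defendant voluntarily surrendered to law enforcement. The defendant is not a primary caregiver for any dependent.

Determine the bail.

Base amounts from the schedule: criminal trespass $18750; vehicle burglary $5800.
Stacking rule: highest base plus $8500 per additional charge. Highest is criminal trespass at $18750; 1 additional charge → +$8500. Combined base = $27250.
Net percentage adjustment: −20% +60% = +40%. $27250 × 1.4 = $38150.

$38150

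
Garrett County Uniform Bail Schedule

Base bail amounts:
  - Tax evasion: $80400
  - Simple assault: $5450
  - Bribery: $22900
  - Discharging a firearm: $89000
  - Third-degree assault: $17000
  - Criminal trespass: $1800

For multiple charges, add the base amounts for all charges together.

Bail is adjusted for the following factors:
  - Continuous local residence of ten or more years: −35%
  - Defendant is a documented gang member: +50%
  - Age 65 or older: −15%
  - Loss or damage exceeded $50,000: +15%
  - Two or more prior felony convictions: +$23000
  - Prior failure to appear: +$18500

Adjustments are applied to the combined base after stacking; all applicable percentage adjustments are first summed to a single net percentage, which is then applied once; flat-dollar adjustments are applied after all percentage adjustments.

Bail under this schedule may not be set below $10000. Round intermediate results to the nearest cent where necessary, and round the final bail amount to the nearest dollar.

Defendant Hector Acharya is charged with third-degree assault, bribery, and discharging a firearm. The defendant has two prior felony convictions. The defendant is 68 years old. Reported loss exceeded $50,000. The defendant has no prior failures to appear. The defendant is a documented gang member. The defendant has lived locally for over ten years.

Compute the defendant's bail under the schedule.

Base amounts from the schedule: third-degree assault $17000; bribery $22900; discharging a firearm $89000.
Stacking rule: sum of all bases. $17000 + $22900 + $89000 = $128900.
Net percentage adjustment: −35% +50% −15% +15% = +15%. $128900 × 1.15 = $148235.
Two or more prior felony convictions (+$23000 flat): $148235 + $23000 = $171235.
$171235 is at or above the $10000 minimum.

$171235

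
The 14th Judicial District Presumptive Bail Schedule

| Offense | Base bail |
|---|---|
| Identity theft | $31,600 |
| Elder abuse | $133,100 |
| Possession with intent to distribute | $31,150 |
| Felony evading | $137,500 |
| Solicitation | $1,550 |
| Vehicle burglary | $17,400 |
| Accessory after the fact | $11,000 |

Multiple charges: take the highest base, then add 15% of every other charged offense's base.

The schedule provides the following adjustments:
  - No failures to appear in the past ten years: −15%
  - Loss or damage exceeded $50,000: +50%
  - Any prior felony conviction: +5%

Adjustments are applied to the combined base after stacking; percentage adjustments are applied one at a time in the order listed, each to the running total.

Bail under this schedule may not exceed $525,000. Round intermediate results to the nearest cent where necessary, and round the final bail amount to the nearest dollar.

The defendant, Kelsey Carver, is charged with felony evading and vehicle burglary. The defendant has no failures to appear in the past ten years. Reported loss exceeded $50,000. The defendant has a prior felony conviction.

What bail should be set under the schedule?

$187,572

Base amounts from the schedule: felony evading $137,500; vehicle burglary $17,400.
Stacking rule: highest base plus 15% of each additional charge. Highest is felony evading at $137,500. Additional: $17,400 × 15% = $2,610. Combined base = $137,500 + $2,610 = $140,110.
No failures to appear in the past ten years (−15%): $140,110 × 0.85 = $119,093.50.
Loss or damage exceeded $50,000 (+50%): $119,093.50 × 1.5 = $178,640.25.
Any prior felony conviction (+5%): $178,640.25 × 1.05 = $187,572.26.
$187,572.26 is within the $525,000 maximum.
Rounded to the nearest dollar: $187,572.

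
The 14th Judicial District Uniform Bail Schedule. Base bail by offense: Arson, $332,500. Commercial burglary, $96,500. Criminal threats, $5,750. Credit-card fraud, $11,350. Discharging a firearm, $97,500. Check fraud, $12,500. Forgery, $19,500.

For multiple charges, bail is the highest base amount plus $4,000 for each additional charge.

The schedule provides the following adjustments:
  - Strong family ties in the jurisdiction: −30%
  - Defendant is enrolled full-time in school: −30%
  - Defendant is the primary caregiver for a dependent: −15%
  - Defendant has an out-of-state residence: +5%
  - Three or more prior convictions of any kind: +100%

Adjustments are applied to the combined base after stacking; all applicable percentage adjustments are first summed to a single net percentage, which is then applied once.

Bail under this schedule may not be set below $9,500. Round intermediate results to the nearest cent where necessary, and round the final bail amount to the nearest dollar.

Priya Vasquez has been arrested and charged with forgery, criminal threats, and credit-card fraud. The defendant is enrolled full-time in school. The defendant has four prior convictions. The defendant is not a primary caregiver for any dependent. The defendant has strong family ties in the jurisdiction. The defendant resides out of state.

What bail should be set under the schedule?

$39,875

Base amounts from the schedule: forgery $19,500; criminal threats $5,750; credit-card fraud $11,350.
Stacking rule: highest base plus $4,000 per additional charge. Highest is forgery at $19,500; 2 additional charges → +$8,000. Combined base = $27,500.
Net percentage adjustment: −30% −30% +5% +100% = +45%. $27,500 × 1.45 = $39,875.
$39,875 is at or above the $9,500 minimum.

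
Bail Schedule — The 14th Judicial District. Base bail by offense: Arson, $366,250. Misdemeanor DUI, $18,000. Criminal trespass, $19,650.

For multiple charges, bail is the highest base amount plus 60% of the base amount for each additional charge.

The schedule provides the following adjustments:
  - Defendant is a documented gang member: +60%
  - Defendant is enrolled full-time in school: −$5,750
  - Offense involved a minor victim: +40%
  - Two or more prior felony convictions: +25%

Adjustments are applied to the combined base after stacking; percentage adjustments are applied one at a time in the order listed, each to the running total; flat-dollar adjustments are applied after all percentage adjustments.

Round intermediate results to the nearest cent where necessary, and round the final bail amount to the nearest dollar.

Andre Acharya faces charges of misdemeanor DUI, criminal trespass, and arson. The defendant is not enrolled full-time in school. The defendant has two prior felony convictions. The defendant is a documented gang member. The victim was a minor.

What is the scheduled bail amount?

$1,088,752

Base amounts from the schedule: misdemeanor DUI $18,000; criminal trespass $19,650; arson $366,250.
Stacking rule: highest base plus 60% of each additional charge. Highest is arson at $366,250. Additional: $18,000 × 60% = $10,800; $19,650 × 60% = $11,790. Combined base = $366,250 + $22,590 = $388,840.
Defendant is a documented gang member (+60%): $388,840 × 1.6 = $622,144.
Offense involved a minor victim (+40%): $622,144 × 1.4 = $871,001.60.
Two or more prior felony convictions (+25%): $871,001.60 × 1.25 = $1,088,752.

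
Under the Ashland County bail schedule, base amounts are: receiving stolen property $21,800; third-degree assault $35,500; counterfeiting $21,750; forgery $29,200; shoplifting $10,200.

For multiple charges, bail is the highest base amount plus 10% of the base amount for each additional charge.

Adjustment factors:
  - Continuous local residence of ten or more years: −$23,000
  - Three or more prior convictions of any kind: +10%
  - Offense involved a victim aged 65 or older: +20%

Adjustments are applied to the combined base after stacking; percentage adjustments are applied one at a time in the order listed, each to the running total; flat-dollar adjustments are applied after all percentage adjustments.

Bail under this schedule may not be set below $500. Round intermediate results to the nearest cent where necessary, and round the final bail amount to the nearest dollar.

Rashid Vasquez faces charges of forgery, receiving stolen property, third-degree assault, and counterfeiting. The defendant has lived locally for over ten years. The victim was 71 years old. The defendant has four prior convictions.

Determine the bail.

Base amounts from the schedule: forgery $29,200; receiving stolen property $21,800; third-degree assault $35,500; counterfeiting $21,750.
Stacking rule: highest base plus 10% of each additional charge. Highest is third-degree assault at $35,500. Additional: $29,200 × 10% = $2,920; $21,800 × 10% = $2,180; $21,750 × 10% = $2,175. Combined base = $35,500 + $7,275 = $42,775.
Three or more prior convictions of any kind (+10%): $42,775 × 1.1 = $47,052.50.
Offense involved a victim aged 65 or older (+20%): $47,052.50 × 1.2 = $56,463.
Continuous local residence of ten or more years (−$23,000 flat): $56,463 − $23,000 = $33,463.
$33,463 is at or above the $500 minimum.

$33,463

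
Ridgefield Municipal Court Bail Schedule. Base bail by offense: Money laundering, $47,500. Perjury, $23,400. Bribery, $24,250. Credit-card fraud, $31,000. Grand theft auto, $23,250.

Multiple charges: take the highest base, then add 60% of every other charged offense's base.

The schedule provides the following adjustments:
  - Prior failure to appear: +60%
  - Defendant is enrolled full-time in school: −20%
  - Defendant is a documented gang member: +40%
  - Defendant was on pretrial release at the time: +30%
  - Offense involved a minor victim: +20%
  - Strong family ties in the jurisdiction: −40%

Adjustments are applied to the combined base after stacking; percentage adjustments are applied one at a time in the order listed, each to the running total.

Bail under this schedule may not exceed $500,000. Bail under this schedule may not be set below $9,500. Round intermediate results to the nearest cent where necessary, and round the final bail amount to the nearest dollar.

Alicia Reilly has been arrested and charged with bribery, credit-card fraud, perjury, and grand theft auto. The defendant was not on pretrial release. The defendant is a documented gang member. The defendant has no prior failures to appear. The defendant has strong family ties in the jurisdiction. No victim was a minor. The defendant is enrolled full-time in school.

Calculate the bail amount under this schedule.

$49,419

Base amounts from the schedule: bribery $24,250; credit-card fraud $31,000; perjury $23,400; grand theft auto $23,250.
Stacking rule: highest base plus 60% of each additional charge. Highest is credit-card fraud at $31,000. Additional: $24,250 × 60% = $14,550; $23,400 × 60% = $14,040; $23,250 × 60% = $13,950. Combined base = $31,000 + $42,540 = $73,540.
Defendant is enrolled full-time in school (−20%): $73,540 × 0.8 = $58,832.
Defendant is a documented gang member (+40%): $58,832 × 1.4 = $82,364.80.
Strong family ties in the jurisdiction (−40%): $82,364.80 × 0.6 = $49,418.88.
$49,418.88 is within the $500,000 maximum.
$49,418.88 is at or above the $9,500 minimum.
Rounded to the nearest dollar: $49,419.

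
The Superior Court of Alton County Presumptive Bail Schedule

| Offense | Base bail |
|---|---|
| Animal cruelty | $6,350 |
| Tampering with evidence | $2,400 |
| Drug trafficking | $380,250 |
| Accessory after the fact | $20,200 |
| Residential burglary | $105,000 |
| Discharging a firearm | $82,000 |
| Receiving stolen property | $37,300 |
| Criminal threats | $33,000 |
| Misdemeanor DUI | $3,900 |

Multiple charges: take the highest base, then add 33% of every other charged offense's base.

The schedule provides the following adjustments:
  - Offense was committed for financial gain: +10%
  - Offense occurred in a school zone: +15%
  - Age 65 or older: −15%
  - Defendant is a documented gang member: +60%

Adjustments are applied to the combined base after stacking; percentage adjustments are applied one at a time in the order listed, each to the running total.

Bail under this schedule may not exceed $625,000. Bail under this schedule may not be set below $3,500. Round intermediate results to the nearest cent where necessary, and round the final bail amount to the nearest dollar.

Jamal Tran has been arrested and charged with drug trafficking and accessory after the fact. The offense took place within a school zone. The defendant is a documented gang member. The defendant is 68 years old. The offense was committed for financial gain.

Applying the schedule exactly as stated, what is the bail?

$625,000

Base amounts from the schedule: drug trafficking $380,250; accessory after the fact $20,200.
Stacking rule: highest base plus 33% of each additional charge. Highest is drug trafficking at $380,250. Additional: $20,200 × 33% = $6,666. Combined base = $380,250 + $6,666 = $386,916.
Offense was committed for financial gain (+10%): $386,916 × 1.1 = $425,607.60.
Offense occurred in a school zone (+15%): $425,607.60 × 1.15 = $489,448.74.
Age 65 or older (−15%): $489,448.74 × 0.85 = $416,031.43.
Defendant is a documented gang member (+60%): $416,031.43 × 1.6 = $665,650.29.
Result $665,650.29 exceeds the maximum of $625,000; bail is capped at $625,000.
$625,000 is at or above the $3,500 minimum.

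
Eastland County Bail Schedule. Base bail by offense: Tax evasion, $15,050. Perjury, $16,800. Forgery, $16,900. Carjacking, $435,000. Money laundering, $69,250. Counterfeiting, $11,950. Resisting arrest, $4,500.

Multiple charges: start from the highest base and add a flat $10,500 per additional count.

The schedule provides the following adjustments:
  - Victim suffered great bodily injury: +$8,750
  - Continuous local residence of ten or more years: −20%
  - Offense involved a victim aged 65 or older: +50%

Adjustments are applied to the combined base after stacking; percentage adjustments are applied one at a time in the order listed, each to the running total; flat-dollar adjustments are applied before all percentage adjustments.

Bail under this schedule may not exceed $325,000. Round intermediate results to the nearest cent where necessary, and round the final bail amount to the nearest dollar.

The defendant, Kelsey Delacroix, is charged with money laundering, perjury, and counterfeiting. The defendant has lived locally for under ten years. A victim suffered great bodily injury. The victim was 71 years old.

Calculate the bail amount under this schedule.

Base amounts from the schedule: money laundering $69,250; perjury $16,800; counterfeiting $11,950.
Stacking rule: highest base plus $10,500 per additional charge. Highest is money laundering at $69,250; 2 additional charges → +$21,000. Combined base = $90,250.
Victim suffered great bodily injury (+$8,750 flat): $90,250 + $8,750 = $99,000.
Offense involved a victim aged 65 or older (+50%): $99,000 × 1.5 = $148,500.
$148,500 is within the $325,000 maximum.

$148,500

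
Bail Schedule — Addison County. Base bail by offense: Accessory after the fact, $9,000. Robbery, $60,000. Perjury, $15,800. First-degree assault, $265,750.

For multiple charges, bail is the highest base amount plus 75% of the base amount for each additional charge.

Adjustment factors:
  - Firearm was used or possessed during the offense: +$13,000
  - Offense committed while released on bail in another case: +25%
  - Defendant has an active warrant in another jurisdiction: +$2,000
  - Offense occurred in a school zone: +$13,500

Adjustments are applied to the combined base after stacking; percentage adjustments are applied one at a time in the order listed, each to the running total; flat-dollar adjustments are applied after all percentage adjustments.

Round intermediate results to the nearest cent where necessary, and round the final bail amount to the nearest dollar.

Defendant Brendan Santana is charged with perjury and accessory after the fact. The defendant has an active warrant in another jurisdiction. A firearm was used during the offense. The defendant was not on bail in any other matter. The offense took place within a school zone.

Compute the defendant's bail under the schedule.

Base amounts from the schedule: perjury $15,800; accessory after the fact $9,000.
Stacking rule: highest base plus 75% of each additional charge. Highest is perjury at $15,800. Additional: $9,000 × 75% = $6,750. Combined base = $15,800 + $6,750 = $22,550.
Firearm was used or possessed during the offense (+$13,000 flat): $22,550 + $13,000 = $35,550.
Defendant has an active warrant in another jurisdiction (+$2,000 flat): $35,550 + $2,000 = $37,550.
Offense occurred in a school zone (+$13,500 flat): $37,550 + $13,500 = $51,050.

$51,050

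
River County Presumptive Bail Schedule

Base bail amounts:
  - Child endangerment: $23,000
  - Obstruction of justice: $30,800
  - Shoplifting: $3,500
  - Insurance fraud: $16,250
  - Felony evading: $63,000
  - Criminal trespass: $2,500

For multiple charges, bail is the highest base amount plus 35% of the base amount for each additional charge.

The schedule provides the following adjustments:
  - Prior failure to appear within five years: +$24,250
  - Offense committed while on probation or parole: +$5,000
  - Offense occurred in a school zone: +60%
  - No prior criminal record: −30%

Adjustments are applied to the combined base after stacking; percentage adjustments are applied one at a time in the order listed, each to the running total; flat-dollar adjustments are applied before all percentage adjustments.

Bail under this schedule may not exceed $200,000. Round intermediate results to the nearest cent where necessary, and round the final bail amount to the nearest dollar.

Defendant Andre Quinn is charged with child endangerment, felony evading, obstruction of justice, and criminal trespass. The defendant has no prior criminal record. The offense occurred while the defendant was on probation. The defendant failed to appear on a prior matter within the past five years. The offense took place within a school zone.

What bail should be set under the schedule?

$125,390

Base amounts from the schedule: child endangerment $23,000; felony evading $63,000; obstruction of justice $30,800; criminal trespass $2,500.
Stacking rule: highest base plus 35% of each additional charge. Highest is felony evading at $63,000. Additional: $23,000 × 35% = $8,050; $30,800 × 35% = $10,780; $2,500 × 35% = $875. Combined base = $63,000 + $19,705 = $82,705.
Prior failure to appear within five years (+$24,250 flat): $82,705 + $24,250 = $106,955.
Offense committed while on probation or parole (+$5,000 flat): $106,955 + $5,000 = $111,955.
Offense occurred in a school zone (+60%): $111,955 × 1.6 = $179,128.
No prior criminal record (−30%): $179,128 × 0.7 = $125,389.60.
$125,389.60 is within the $200,000 maximum.
Rounded to the nearest dollar: $125,390.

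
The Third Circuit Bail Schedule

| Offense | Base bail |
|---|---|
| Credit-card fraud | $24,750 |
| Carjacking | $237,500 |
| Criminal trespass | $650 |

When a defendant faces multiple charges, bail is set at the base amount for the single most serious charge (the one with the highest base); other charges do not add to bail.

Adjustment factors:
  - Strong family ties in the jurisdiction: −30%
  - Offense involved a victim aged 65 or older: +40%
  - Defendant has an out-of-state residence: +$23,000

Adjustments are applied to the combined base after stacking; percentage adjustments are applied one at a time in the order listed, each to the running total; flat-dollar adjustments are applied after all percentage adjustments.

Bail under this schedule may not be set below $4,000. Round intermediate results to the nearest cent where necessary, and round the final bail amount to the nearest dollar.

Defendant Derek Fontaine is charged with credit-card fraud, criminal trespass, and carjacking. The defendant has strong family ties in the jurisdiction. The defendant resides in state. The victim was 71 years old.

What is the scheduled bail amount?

$232,750

Base amounts from the schedule: credit-card fraud $24,750; criminal trespass $650; carjacking $237,500.
Stacking rule: use the highest base only. Highest is carjacking at $237,500. Combined base = $237,500.
Strong family ties in the jurisdiction (−30%): $237,500 × 0.7 = $166,250.
Offense involved a victim aged 65 or older (+40%): $166,250 × 1.4 = $232,750.
$232,750 is at or above the $4,000 minimum.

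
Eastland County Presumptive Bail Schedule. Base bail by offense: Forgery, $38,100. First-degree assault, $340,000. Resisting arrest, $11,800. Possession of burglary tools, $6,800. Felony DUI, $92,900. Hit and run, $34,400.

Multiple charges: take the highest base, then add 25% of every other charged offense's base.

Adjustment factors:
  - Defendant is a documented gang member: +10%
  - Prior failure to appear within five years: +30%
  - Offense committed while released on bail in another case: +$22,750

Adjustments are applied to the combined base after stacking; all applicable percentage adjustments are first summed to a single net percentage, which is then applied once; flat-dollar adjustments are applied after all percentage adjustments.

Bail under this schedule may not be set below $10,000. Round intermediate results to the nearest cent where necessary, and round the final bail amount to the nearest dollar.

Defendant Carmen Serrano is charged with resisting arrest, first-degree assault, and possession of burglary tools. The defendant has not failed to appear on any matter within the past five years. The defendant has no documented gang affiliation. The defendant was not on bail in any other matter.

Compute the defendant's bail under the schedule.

$344,650

Base amounts from the schedule: resisting arrest $11,800; first-degree assault $340,000; possession of burglary tools $6,800.
Stacking rule: highest base plus 25% of each additional charge. Highest is first-degree assault at $340,000. Additional: $11,800 × 25% = $2,950; $6,800 × 25% = $1,700. Combined base = $340,000 + $4,650 = $344,650.
No adjustment factors apply to this defendant.
$344,650 is at or above the $10,000 minimum.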